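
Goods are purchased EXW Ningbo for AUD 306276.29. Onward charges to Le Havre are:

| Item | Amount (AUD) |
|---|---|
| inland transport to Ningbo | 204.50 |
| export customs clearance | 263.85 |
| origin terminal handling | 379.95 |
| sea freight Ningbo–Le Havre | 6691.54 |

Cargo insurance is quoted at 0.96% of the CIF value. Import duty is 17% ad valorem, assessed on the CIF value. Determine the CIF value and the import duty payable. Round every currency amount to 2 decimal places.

CIF value: AUD 316857.97; import duty: AUD 53865.85

Let C be the CIF value. C = EXW price + pre-shipment costs + freight + 0.96% × C
C − 0.96% × C = 306276.29 + 204.50 + 263.85 + 379.95 + 6691.54
0.9904 × C = 313816.13
C = 313816.13 / 0.9904 = 316857.97
Insurance premium = 0.96% × 316857.97 = 3041.84
Import duty = 316857.97 × 17% = 53865.85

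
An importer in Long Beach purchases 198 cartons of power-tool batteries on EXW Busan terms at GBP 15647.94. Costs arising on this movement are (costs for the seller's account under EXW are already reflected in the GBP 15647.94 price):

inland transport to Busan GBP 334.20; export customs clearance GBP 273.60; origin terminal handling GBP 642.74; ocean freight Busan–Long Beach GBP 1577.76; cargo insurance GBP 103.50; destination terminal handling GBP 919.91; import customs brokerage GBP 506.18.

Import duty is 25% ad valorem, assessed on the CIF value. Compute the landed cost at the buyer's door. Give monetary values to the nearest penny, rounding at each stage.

Total landed cost: GBP 24650.77

EXW: the seller makes goods available at their premises; the buyer bears all onward costs.
CIF value = EXW price + inland to port + export clearance + origin terminal + freight + insurance = 15647.94 + 334.20 + 273.60 + 642.74 + 1577.76 + 103.50 = 18579.74
Import duty = 18579.74 × 25% = 4644.94
Buyer bears: inland to port 334.20 + export clearance 273.60 + origin terminal 642.74 + freight 1577.76 + insurance 103.50 + destination terminal 919.91 + brokerage 506.18 + duty 4644.94 = 9002.83
Landed cost = invoice 15647.94 + 9002.83 = 24650.77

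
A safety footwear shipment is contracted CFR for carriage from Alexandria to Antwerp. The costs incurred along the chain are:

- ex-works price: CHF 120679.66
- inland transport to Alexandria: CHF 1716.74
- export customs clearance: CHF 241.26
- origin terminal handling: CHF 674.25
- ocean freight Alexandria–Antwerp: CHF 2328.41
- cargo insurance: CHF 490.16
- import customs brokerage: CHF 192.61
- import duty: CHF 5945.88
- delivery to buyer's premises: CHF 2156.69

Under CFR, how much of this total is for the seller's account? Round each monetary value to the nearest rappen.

Seller's account: CHF 125640.32

CFR: the seller pays costs through ocean freight to the destination port, but not insurance.
Seller's account: goods 120679.66 + inland to port 1716.74 + export clearance 241.26 + origin terminal 674.25 + freight 2328.41 = 125640.32
Buyer's account: insurance 490.16 + brokerage 192.61 + duty 5945.88 + delivery 2156.69 = 8785.34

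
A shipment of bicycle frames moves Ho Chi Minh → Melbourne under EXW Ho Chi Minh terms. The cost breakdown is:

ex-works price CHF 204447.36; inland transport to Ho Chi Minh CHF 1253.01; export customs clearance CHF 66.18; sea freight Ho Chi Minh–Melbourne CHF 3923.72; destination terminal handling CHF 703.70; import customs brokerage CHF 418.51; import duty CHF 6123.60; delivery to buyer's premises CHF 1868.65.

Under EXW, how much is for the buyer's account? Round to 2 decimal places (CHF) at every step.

Buyer's account: CHF 14357.37

EXW: the seller makes goods available at their premises; the buyer bears all onward costs.
Seller's account: goods 204447.36 = 204447.36
Buyer's account: inland to port 1253.01 + export clearance 66.18 + freight 3923.72 + destination terminal 703.70 + brokerage 418.51 + duty 6123.60 + delivery 1868.65 = 14357.37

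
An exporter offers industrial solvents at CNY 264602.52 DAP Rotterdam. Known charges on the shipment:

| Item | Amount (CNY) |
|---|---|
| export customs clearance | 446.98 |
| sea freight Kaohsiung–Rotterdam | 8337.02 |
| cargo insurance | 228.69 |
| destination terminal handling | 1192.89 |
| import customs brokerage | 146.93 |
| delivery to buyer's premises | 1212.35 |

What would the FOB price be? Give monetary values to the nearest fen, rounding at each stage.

FOB price: CNY 253631.57

Not relevant to the conversion: export clearance — on the seller under both DAP and FOB; already in the DAP price and stays in the FOB price. brokerage — on the buyer under both terms; not part of either seller's price.
From DAP to FOB, the seller no longer bears: freight, insurance, destination terminal, delivery.
FOB price = 264602.52 − 8337.02 − 228.69 − 1192.89 − 1212.35 = 253631.57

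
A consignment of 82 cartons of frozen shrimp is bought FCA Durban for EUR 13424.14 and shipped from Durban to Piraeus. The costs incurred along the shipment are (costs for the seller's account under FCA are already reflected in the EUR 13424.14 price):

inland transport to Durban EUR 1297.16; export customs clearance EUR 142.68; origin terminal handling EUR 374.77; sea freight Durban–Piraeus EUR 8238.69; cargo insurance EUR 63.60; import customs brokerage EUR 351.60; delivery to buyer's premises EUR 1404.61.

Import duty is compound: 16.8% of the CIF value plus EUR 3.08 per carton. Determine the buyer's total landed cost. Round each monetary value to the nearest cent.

Total landed cost: EUR 27822.97

FCA: the seller delivers export-cleared goods to the carrier; the buyer bears costs from that point.
Already in the invoice (seller's account under FCA): inland to port, export clearance — exclude.
CIF value = FCA price + origin terminal + freight + insurance = 13424.14 + 374.77 + 8238.69 + 63.60 = 22101.20
Ad valorem component: 22101.20 × 16.8% = 3713.00
Specific component: 82 × 3.08 = 252.56
Import duty = 3713.00 + 252.56 = 3965.56
Buyer bears: origin terminal 374.77 + freight 8238.69 + insurance 63.60 + brokerage 351.60 + delivery 1404.61 + duty 3965.56 = 14398.83
Landed cost = invoice 13424.14 + 14398.83 = 27822.97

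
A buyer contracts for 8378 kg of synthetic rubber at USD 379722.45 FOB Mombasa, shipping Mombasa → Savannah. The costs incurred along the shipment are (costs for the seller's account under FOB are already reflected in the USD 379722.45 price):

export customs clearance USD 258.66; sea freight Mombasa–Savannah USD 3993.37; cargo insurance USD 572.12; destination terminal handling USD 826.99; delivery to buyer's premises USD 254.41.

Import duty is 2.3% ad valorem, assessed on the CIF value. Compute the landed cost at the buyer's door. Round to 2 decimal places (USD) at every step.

Total landed cost: USD 394207.96

FOB: the seller bears costs until goods are on board at the origin port; the buyer bears freight, insurance and all costs thereafter.
Already in the invoice (seller's account under FOB): export clearance — exclude.
CIF value = FOB price + freight + insurance = 379722.45 + 3993.37 + 572.12 = 384287.94
Import duty = 384287.94 × 2.3% = 8838.62
Buyer bears: freight 3993.37 + insurance 572.12 + destination terminal 826.99 + delivery 254.41 + duty 8838.62 = 14485.51
Landed cost = invoice 379722.45 + 14485.51 = 394207.96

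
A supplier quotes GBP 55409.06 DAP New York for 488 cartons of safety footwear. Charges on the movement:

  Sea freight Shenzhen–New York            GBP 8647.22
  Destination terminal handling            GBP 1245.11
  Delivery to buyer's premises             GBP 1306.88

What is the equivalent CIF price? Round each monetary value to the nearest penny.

Not relevant to the conversion: freight — on the seller under both DAP and CIF; already in the DAP price and stays in the CIF price.
From DAP to CIF, the seller no longer bears: destination terminal, delivery.
CIF price = 55409.06 − 1245.11 − 1306.88 = 52857.07

CIF price: GBP 52857.07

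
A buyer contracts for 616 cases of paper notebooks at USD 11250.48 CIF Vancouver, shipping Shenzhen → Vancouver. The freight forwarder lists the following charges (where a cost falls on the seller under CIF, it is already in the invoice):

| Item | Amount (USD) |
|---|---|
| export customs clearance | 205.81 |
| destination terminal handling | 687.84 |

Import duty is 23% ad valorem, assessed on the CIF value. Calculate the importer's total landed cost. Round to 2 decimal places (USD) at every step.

Total landed cost: USD 14525.93

CIF: the seller pays costs through ocean freight and marine insurance to the destination port.
Already in the invoice (seller's account under CIF): export clearance — exclude.
The CIF price already equals the CIF value: 11250.48
Import duty = 11250.48 × 23% = 2587.61
Buyer bears: destination terminal 687.84 + duty 2587.61 = 3275.45
Landed cost = invoice 11250.48 + 3275.45 = 14525.93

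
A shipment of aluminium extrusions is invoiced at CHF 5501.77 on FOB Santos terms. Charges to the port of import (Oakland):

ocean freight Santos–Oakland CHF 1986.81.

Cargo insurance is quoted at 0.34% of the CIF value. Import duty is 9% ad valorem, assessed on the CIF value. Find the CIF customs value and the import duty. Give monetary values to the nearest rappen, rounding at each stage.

CIF value: CHF 7514.13; import duty: CHF 676.27

Let C be the CIF value. C = FOB price + freight + 0.34% × C
C − 0.34% × C = 5501.77 + 1986.81
0.9966 × C = 7488.58
C = 7488.58 / 0.9966 = 7514.13
Insurance premium = 0.34% × 7514.13 = 25.55
Import duty = 7514.13 × 9% = 676.27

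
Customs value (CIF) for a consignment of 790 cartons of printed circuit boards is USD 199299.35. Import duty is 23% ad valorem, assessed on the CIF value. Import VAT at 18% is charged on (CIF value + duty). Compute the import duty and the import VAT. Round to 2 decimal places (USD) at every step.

Import duty: USD 45838.85; import VAT: USD 44124.88

Import duty = 199299.35 × 23% = 45838.85
VAT base = CIF + duty = 199299.35 + 45838.85 = 245138.20
Import VAT = 245138.20 × 18% = 44124.88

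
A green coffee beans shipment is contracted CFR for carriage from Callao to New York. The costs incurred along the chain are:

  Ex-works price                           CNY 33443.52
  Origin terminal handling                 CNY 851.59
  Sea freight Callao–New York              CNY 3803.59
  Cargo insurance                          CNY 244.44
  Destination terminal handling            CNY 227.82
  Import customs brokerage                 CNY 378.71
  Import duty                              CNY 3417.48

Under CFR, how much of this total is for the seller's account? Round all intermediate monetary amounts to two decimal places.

Seller's account: CNY 38098.70

CFR: the seller pays costs through ocean freight to the destination port, but not insurance.
Seller's account: goods 33443.52 + origin terminal 851.59 + freight 3803.59 = 38098.70
Buyer's account: insurance 244.44 + destination terminal 227.82 + brokerage 378.71 + duty 3417.48 = 4268.45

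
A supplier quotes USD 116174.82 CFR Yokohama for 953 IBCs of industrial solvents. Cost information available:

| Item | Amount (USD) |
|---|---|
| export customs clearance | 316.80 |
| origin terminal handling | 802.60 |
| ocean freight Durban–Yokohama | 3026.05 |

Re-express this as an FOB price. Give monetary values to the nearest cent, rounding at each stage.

Not relevant to the conversion: export clearance, origin terminal — on the seller under both CFR and FOB; already in the CFR price and stays in the FOB price.
From CFR to FOB, the seller no longer bears: freight.
FOB price = 116174.82 − 3026.05 = 113148.77

FOB price: USD 113148.77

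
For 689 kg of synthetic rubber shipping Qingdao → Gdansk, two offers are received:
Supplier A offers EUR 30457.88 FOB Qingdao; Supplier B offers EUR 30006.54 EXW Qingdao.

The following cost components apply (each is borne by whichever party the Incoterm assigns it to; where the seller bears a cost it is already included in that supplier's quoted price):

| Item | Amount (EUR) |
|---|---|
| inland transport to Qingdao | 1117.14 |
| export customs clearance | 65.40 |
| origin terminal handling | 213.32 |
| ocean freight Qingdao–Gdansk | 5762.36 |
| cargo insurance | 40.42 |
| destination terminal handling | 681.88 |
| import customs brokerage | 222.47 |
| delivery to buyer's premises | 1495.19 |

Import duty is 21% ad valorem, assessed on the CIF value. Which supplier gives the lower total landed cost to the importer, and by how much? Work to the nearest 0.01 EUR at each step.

Supplier A (FOB):
CIF value = FOB price + freight + insurance = 30457.88 + 5762.36 + 40.42 = 36260.66
Import duty = 36260.66 × 21% = 7614.74
Buyer bears (A): 5762.36 + 40.42 + 681.88 + 222.47 + 1495.19 = 8202.32
Landed cost (A) = invoice 30457.88 + 8202.32 + duty 7614.74 = 46274.94
Supplier B (EXW):
CIF value = EXW price + inland to port + export clearance + origin terminal + freight + insurance = 30006.54 + 1117.14 + 65.40 + 213.32 + 5762.36 + 40.42 = 37205.18
Import duty = 37205.18 × 21% = 7813.09
Buyer bears (B): 1117.14 + 65.40 + 213.32 + 5762.36 + 40.42 + 681.88 + 222.47 + 1495.19 = 9598.18
Landed cost (B) = invoice 30006.54 + 9598.18 + duty 7813.09 = 47417.81
Difference = |46274.94 − 47417.81| = 1142.87

Supplier A is cheaper by EUR 1142.87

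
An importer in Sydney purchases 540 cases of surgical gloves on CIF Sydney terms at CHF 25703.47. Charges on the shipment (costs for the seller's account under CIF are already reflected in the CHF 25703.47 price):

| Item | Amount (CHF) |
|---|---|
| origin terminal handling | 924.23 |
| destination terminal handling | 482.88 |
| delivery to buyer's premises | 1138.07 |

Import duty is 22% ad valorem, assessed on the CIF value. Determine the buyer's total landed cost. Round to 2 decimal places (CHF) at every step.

CIF: the seller pays costs through ocean freight and marine insurance to the destination port.
Already in the invoice (seller's account under CIF): origin terminal — exclude.
The CIF price already equals the CIF value: 25703.47
Import duty = 25703.47 × 22% = 5654.76
Buyer bears: destination terminal 482.88 + delivery 1138.07 + duty 5654.76 = 7275.71
Landed cost = invoice 25703.47 + 7275.71 = 32979.18

Total landed cost: CHF 32979.18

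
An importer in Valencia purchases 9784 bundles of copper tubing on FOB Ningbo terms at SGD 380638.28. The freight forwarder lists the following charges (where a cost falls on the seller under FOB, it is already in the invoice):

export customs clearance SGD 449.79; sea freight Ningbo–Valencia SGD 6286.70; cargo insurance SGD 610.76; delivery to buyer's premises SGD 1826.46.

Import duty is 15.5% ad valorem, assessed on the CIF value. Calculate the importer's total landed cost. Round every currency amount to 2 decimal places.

FOB: the seller bears costs until goods are on board at the origin port; the buyer bears freight, insurance and all costs thereafter.
Already in the invoice (seller's account under FOB): export clearance — exclude.
CIF value = FOB price + freight + insurance = 380638.28 + 6286.70 + 610.76 = 387535.74
Import duty = 387535.74 × 15.5% = 60068.04
Buyer bears: freight 6286.70 + insurance 610.76 + delivery 1826.46 + duty 60068.04 = 68791.96
Landed cost = invoice 380638.28 + 68791.96 = 449430.24

Total landed cost: SGD 449430.24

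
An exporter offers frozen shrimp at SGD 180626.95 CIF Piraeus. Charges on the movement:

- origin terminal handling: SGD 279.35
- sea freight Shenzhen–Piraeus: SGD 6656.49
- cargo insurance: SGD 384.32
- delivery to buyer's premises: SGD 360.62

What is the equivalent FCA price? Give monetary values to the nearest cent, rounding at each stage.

Not relevant to the conversion: delivery — on the buyer under both terms; not part of either seller's price.
From CIF to FCA, the seller no longer bears: origin terminal, freight, insurance.
FCA price = 180626.95 − 279.35 − 6656.49 − 384.32 = 173306.79

FCA price: SGD 173306.79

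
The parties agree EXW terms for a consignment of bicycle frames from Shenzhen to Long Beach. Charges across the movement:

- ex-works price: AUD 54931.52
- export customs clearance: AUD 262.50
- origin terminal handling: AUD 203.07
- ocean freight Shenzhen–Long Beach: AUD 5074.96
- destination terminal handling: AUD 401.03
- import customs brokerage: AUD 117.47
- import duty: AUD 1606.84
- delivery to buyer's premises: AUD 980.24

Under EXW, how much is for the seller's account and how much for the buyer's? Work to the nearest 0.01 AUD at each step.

EXW: the seller makes goods available at their premises; the buyer bears all onward costs.
Seller's account: goods 54931.52 = 54931.52
Buyer's account: export clearance 262.50 + origin terminal 203.07 + freight 5074.96 + destination terminal 401.03 + brokerage 117.47 + duty 1606.84 + delivery 980.24 = 8646.11

Seller: AUD 54931.52; buyer: AUD 8646.11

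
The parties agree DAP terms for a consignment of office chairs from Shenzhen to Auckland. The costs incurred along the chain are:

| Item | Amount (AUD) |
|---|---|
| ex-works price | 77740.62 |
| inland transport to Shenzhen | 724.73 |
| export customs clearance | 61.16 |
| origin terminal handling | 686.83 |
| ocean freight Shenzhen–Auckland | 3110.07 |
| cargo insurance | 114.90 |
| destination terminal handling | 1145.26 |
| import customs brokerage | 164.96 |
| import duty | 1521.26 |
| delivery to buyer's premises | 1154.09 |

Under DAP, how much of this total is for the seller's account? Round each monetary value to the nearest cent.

DAP: the seller bears all costs to the named destination except import duty and clearance.
Seller's account: goods 77740.62 + inland to port 724.73 + export clearance 61.16 + origin terminal 686.83 + freight 3110.07 + insurance 114.90 + destination terminal 1145.26 + delivery 1154.09 = 84737.66
Buyer's account: brokerage 164.96 + duty 1521.26 = 1686.22

Seller's account: AUD 84737.66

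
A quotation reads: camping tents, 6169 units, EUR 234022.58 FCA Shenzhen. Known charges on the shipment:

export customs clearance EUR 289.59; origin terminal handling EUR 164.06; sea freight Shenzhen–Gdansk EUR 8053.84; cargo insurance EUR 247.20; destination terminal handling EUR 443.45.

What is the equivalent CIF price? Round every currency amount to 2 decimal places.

Not relevant to the conversion: export clearance — on the seller under both FCA and CIF; already in the FCA price and stays in the CIF price. destination terminal — on the buyer under both terms; not part of either seller's price.
From FCA to CIF, the seller additionally bears: origin terminal, freight, insurance.
CIF price = 234022.58 + 164.06 + 8053.84 + 247.20 = 242487.68

CIF price: EUR 242487.68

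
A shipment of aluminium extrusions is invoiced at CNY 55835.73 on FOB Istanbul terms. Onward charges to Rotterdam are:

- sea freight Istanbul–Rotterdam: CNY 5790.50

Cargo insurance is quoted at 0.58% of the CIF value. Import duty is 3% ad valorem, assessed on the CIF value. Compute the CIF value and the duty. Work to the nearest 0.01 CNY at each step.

CIF value: CNY 61985.75; import duty: CNY 1859.57

Let C be the CIF value. C = FOB price + freight + 0.58% × C
C − 0.58% × C = 55835.73 + 5790.50
0.9942 × C = 61626.23
C = 61626.23 / 0.9942 = 61985.75
Insurance premium = 0.58% × 61985.75 = 359.52
Import duty = 61985.75 × 3% = 1859.57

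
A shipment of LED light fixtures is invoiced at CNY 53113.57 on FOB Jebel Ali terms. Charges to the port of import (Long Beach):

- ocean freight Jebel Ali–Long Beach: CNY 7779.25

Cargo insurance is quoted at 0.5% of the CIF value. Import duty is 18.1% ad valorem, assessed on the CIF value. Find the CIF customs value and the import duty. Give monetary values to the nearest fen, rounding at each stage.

CIF value: CNY 61198.81; import duty: CNY 11076.98

Let C be the CIF value. C = FOB price + freight + 0.5% × C
C − 0.5% × C = 53113.57 + 7779.25
0.995 × C = 60892.82
C = 60892.82 / 0.995 = 61198.81
Insurance premium = 0.5% × 61198.81 = 305.99
Import duty = 61198.81 × 18.1% = 11076.98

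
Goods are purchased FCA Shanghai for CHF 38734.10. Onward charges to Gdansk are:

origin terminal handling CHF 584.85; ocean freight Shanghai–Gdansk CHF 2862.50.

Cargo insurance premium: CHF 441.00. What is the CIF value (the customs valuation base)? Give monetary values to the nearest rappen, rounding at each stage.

CIF value: CHF 42622.45

CIF = FCA price + pre-shipment costs + freight + insurance
CIF = 38734.10 + 584.85 + 2862.50 + 441.00 = 42622.45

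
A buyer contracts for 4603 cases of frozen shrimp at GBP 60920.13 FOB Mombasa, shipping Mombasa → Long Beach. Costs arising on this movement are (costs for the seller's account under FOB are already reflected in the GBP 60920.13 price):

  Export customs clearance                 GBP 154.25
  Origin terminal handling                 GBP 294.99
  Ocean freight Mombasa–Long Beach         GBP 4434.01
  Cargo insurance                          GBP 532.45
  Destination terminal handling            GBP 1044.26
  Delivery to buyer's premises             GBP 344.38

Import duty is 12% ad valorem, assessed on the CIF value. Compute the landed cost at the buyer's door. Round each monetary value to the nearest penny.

FOB: the seller bears costs until goods are on board at the origin port; the buyer bears freight, insurance and all costs thereafter.
Already in the invoice (seller's account under FOB): export clearance, origin terminal — exclude.
CIF value = FOB price + freight + insurance = 60920.13 + 4434.01 + 532.45 = 65886.59
Import duty = 65886.59 × 12% = 7906.39
Buyer bears: freight 4434.01 + insurance 532.45 + destination terminal 1044.26 + delivery 344.38 + duty 7906.39 = 14261.49
Landed cost = invoice 60920.13 + 14261.49 = 75181.62

Total landed cost: GBP 75181.62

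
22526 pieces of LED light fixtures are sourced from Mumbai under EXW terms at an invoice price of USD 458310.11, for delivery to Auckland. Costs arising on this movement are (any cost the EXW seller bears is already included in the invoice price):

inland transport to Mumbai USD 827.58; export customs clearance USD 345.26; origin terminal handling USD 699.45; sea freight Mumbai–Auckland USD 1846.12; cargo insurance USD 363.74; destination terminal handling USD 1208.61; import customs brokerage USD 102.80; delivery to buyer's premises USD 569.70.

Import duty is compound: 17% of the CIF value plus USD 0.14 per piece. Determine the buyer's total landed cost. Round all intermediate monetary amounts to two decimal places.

EXW: the seller makes goods available at their premises; the buyer bears all onward costs.
CIF value = EXW price + inland to port + export clearance + origin terminal + freight + insurance = 458310.11 + 827.58 + 345.26 + 699.45 + 1846.12 + 363.74 = 462392.26
Ad valorem component: 462392.26 × 17% = 78606.68
Specific component: 22526 × 0.14 = 3153.64
Import duty = 78606.68 + 3153.64 = 81760.32
Buyer bears: inland to port 827.58 + export clearance 345.26 + origin terminal 699.45 + freight 1846.12 + insurance 363.74 + destination terminal 1208.61 + brokerage 102.80 + delivery 569.70 + duty 81760.32 = 87723.58
Landed cost = invoice 458310.11 + 87723.58 = 546033.69

Total landed cost: USD 546033.69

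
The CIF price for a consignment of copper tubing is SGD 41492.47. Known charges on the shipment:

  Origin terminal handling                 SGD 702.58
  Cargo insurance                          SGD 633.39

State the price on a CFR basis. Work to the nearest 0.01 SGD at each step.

Not relevant to the conversion: origin terminal — on the seller under both CIF and CFR; already in the CIF price and stays in the CFR price.
From CIF to CFR, the seller no longer bears: insurance.
CFR price = 41492.47 − 633.39 = 40859.08

CFR price: SGD 40859.08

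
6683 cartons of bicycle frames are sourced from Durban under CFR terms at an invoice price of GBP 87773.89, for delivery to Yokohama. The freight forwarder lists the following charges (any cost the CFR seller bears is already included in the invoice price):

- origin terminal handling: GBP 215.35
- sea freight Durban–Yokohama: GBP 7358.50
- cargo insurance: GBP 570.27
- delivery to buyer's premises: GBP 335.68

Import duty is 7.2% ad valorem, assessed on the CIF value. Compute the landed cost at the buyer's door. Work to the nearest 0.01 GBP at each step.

Total landed cost: GBP 95040.62

CFR: the seller pays costs through ocean freight to the destination port, but not insurance.
Already in the invoice (seller's account under CFR): origin terminal, freight — exclude.
CIF value = CFR price + insurance = 87773.89 + 570.27 = 88344.16
Import duty = 88344.16 × 7.2% = 6360.78
Buyer bears: insurance 570.27 + delivery 335.68 + duty 6360.78 = 7266.73
Landed cost = invoice 87773.89 + 7266.73 = 95040.62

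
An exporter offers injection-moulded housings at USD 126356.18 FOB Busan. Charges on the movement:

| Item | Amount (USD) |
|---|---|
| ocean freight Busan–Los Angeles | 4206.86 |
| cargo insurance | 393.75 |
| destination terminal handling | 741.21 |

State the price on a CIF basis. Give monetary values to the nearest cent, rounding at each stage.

CIF price: USD 130956.79

Not relevant to the conversion: destination terminal — on the buyer under both terms; not part of either seller's price.
From FOB to CIF, the seller additionally bears: freight, insurance.
CIF price = 126356.18 + 4206.86 + 393.75 = 130956.79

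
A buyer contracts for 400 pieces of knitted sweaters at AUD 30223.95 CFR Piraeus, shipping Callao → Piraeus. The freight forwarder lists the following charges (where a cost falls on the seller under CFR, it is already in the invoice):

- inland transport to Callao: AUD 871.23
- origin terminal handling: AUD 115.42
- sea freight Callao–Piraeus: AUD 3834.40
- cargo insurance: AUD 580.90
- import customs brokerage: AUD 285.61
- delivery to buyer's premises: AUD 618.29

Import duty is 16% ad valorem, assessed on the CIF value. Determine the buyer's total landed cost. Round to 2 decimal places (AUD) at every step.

CFR: the seller pays costs through ocean freight to the destination port, but not insurance.
Already in the invoice (seller's account under CFR): inland to port, origin terminal, freight — exclude.
CIF value = CFR price + insurance = 30223.95 + 580.90 = 30804.85
Import duty = 30804.85 × 16% = 4928.78
Buyer bears: insurance 580.90 + brokerage 285.61 + delivery 618.29 + duty 4928.78 = 6413.58
Landed cost = invoice 30223.95 + 6413.58 = 36637.53

Total landed cost: AUD 36637.53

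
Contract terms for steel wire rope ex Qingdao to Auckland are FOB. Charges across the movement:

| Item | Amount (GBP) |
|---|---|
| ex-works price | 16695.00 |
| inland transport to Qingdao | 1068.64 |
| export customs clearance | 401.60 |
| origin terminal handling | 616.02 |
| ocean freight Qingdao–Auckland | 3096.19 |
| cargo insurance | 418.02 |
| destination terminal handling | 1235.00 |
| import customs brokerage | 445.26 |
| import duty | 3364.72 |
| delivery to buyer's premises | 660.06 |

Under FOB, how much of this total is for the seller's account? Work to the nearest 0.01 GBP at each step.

Seller's account: GBP 18781.26

FOB: the seller bears costs until goods are on board at the origin port; the buyer bears freight, insurance and all costs thereafter.
Seller's account: goods 16695.00 + inland to port 1068.64 + export clearance 401.60 + origin terminal 616.02 = 18781.26
Buyer's account: freight 3096.19 + insurance 418.02 + destination terminal 1235.00 + brokerage 445.26 + duty 3364.72 + delivery 660.06 = 9219.25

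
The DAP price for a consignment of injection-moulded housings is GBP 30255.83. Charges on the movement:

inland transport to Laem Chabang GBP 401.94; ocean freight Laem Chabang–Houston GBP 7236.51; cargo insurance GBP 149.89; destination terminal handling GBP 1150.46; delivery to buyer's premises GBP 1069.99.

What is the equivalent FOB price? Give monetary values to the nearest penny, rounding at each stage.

Not relevant to the conversion: inland to port — on the seller under both DAP and FOB; already in the DAP price and stays in the FOB price.
From DAP to FOB, the seller no longer bears: freight, insurance, destination terminal, delivery.
FOB price = 30255.83 − 7236.51 − 149.89 − 1150.46 − 1069.99 = 20648.98

FOB price: GBP 20648.98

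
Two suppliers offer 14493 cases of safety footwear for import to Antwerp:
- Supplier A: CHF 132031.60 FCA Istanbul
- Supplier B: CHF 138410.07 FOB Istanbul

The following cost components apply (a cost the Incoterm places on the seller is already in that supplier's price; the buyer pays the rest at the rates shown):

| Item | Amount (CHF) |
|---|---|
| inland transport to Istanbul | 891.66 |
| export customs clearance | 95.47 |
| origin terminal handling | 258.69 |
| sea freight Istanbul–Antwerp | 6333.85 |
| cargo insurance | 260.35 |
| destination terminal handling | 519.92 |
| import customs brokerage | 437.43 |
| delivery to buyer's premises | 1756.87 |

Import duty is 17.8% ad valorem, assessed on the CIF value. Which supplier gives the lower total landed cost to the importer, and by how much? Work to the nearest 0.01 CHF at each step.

Supplier A is cheaper by CHF 7209.10

Supplier A (FCA):
CIF value = FCA price + origin terminal + freight + insurance = 132031.60 + 258.69 + 6333.85 + 260.35 = 138884.49
Import duty = 138884.49 × 17.8% = 24721.44
Buyer bears (A): 258.69 + 6333.85 + 260.35 + 519.92 + 437.43 + 1756.87 = 9567.11
Landed cost (A) = invoice 132031.60 + 9567.11 + duty 24721.44 = 166320.15
Supplier B (FOB):
CIF value = FOB price + freight + insurance = 138410.07 + 6333.85 + 260.35 = 145004.27
Import duty = 145004.27 × 17.8% = 25810.76
Buyer bears (B): 6333.85 + 260.35 + 519.92 + 437.43 + 1756.87 = 9308.42
Landed cost (B) = invoice 138410.07 + 9308.42 + duty 25810.76 = 173529.25
Difference = |166320.15 − 173529.25| = 7209.10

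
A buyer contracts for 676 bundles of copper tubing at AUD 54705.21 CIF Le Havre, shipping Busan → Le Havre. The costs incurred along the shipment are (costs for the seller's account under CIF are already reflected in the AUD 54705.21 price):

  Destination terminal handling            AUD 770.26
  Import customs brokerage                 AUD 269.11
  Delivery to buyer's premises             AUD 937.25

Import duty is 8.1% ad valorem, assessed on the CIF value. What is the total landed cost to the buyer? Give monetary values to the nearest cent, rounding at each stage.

Total landed cost: AUD 61112.95

CIF: the seller pays costs through ocean freight and marine insurance to the destination port.
The CIF price already equals the CIF value: 54705.21
Import duty = 54705.21 × 8.1% = 4431.12
Buyer bears: destination terminal 770.26 + brokerage 269.11 + delivery 937.25 + duty 4431.12 = 6407.74
Landed cost = invoice 54705.21 + 6407.74 = 61112.95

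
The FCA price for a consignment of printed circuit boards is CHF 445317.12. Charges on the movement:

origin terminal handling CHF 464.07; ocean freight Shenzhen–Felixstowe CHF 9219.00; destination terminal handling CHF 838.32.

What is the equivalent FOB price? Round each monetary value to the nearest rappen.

Not relevant to the conversion: freight, destination terminal — on the buyer under both terms; not part of either seller's price.
From FCA to FOB, the seller additionally bears: origin terminal.
FOB price = 445317.12 + 464.07 = 445781.19

FOB price: CHF 445781.19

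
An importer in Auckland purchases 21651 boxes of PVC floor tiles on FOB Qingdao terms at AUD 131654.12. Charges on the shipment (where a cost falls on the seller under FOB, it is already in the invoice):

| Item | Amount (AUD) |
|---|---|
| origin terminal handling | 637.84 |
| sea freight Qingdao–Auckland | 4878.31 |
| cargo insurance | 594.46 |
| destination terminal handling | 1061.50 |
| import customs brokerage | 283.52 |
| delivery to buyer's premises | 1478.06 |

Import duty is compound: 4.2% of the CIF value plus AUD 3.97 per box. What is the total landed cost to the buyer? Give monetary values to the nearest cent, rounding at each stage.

FOB: the seller bears costs until goods are on board at the origin port; the buyer bears freight, insurance and all costs thereafter.
Already in the invoice (seller's account under FOB): origin terminal — exclude.
CIF value = FOB price + freight + insurance = 131654.12 + 4878.31 + 594.46 = 137126.89
Ad valorem component: 137126.89 × 4.2% = 5759.33
Specific component: 21651 × 3.97 = 85954.47
Import duty = 5759.33 + 85954.47 = 91713.80
Buyer bears: freight 4878.31 + insurance 594.46 + destination terminal 1061.50 + brokerage 283.52 + delivery 1478.06 + duty 91713.80 = 100009.65
Landed cost = invoice 131654.12 + 100009.65 = 231663.77

Total landed cost: AUD 231663.77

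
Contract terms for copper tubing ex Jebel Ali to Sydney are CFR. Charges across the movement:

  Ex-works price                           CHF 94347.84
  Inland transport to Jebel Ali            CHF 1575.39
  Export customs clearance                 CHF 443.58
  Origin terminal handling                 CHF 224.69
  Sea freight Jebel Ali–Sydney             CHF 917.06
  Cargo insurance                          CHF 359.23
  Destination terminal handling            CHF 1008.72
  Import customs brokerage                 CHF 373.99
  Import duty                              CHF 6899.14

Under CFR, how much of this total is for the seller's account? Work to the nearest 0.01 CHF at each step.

CFR: the seller pays costs through ocean freight to the destination port, but not insurance.
Seller's account: goods 94347.84 + inland to port 1575.39 + export clearance 443.58 + origin terminal 224.69 + freight 917.06 = 97508.56
Buyer's account: insurance 359.23 + destination terminal 1008.72 + brokerage 373.99 + duty 6899.14 = 8641.08

Seller's account: CHF 97508.56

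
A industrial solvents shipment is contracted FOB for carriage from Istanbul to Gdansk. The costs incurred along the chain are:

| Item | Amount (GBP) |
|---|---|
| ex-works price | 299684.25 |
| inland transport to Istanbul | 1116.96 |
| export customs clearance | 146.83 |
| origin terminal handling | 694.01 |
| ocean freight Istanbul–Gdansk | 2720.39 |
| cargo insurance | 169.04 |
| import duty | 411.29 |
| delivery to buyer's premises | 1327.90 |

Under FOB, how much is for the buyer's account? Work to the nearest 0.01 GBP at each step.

FOB: the seller bears costs until goods are on board at the origin port; the buyer bears freight, insurance and all costs thereafter.
Seller's account: goods 299684.25 + inland to port 1116.96 + export clearance 146.83 + origin terminal 694.01 = 301642.05
Buyer's account: freight 2720.39 + insurance 169.04 + duty 411.29 + delivery 1327.90 = 4628.62

Buyer's account: GBP 4628.62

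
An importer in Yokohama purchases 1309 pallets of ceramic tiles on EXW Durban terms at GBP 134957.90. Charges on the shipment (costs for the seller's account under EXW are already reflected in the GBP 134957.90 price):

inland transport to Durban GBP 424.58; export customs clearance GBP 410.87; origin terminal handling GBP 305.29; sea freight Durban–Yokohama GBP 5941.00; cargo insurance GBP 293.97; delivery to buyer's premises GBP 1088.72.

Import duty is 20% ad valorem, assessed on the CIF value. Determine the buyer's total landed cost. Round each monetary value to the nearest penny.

EXW: the seller makes goods available at their premises; the buyer bears all onward costs.
CIF value = EXW price + inland to port + export clearance + origin terminal + freight + insurance = 134957.90 + 424.58 + 410.87 + 305.29 + 5941.00 + 293.97 = 142333.61
Import duty = 142333.61 × 20% = 28466.72
Buyer bears: inland to port 424.58 + export clearance 410.87 + origin terminal 305.29 + freight 5941.00 + insurance 293.97 + delivery 1088.72 + duty 28466.72 = 36931.15
Landed cost = invoice 134957.90 + 36931.15 = 171889.05

Total landed cost: GBP 171889.05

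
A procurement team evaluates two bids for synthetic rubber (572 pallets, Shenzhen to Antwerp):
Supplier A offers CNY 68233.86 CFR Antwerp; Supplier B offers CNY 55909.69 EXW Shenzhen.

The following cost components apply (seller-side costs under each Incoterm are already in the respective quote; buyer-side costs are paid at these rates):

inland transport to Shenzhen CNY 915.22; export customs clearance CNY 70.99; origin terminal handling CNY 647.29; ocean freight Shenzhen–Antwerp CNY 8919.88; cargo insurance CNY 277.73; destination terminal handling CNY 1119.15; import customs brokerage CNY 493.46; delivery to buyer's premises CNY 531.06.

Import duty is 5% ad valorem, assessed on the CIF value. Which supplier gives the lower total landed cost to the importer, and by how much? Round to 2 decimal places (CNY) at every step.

Supplier A (CFR):
CIF value = CFR price + insurance = 68233.86 + 277.73 = 68511.59
Import duty = 68511.59 × 5% = 3425.58
Buyer bears (A): 277.73 + 1119.15 + 493.46 + 531.06 = 2421.40
Landed cost (A) = invoice 68233.86 + 2421.40 + duty 3425.58 = 74080.84
Supplier B (EXW):
CIF value = EXW price + inland to port + export clearance + origin terminal + freight + insurance = 55909.69 + 915.22 + 70.99 + 647.29 + 8919.88 + 277.73 = 66740.80
Import duty = 66740.80 × 5% = 3337.04
Buyer bears (B): 915.22 + 70.99 + 647.29 + 8919.88 + 277.73 + 1119.15 + 493.46 + 531.06 = 12974.78
Landed cost (B) = invoice 55909.69 + 12974.78 + duty 3337.04 = 72221.51
Difference = |74080.84 − 72221.51| = 1859.33

Supplier B is cheaper by CNY 1859.33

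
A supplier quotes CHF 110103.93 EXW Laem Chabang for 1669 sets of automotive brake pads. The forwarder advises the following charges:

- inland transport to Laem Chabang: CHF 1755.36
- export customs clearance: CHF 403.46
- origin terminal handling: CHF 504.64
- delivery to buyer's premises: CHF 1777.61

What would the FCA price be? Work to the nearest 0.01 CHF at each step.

Not relevant to the conversion: origin terminal, delivery — on the buyer under both terms; not part of either seller's price.
From EXW to FCA, the seller additionally bears: inland to port, export clearance.
FCA price = 110103.93 + 1755.36 + 403.46 = 112262.75

FCA price: CHF 112262.75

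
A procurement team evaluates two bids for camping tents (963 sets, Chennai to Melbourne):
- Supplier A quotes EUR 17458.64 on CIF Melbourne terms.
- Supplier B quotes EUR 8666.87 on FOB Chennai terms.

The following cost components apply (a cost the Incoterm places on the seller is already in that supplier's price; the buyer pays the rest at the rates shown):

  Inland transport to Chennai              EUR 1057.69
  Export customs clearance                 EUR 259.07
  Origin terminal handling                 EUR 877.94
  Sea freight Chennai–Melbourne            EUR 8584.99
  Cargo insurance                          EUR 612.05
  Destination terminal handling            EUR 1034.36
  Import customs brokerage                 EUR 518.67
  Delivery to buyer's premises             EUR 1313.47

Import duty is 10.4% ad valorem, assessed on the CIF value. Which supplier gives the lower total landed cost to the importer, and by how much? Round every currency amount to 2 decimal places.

Supplier A (CIF):
The CIF price already equals the CIF value: 17458.64
Import duty = 17458.64 × 10.4% = 1815.70
Buyer bears (A): 1034.36 + 518.67 + 1313.47 = 2866.50
Landed cost (A) = invoice 17458.64 + 2866.50 + duty 1815.70 = 22140.84
Supplier B (FOB):
CIF value = FOB price + freight + insurance = 8666.87 + 8584.99 + 612.05 = 17863.91
Import duty = 17863.91 × 10.4% = 1857.85
Buyer bears (B): 8584.99 + 612.05 + 1034.36 + 518.67 + 1313.47 = 12063.54
Landed cost (B) = invoice 8666.87 + 12063.54 + duty 1857.85 = 22588.26
Difference = |22140.84 − 22588.26| = 447.42

Supplier A is cheaper by EUR 447.42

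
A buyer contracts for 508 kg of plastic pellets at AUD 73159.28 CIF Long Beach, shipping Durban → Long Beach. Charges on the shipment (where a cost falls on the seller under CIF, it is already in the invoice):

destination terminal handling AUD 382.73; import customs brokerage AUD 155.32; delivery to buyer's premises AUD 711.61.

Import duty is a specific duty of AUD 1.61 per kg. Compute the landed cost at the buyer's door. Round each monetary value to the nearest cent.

Total landed cost: AUD 75226.82

CIF: the seller pays costs through ocean freight and marine insurance to the destination port.
The CIF price already equals the CIF value: 73159.28
Import duty = 508 × 1.61 = 817.88
Buyer bears: destination terminal 382.73 + brokerage 155.32 + delivery 711.61 + duty 817.88 = 2067.54
Landed cost = invoice 73159.28 + 2067.54 = 75226.82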